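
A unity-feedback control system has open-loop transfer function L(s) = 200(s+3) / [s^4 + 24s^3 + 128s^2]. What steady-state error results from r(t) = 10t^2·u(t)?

64/15

Factoring s^2 from the denominator leaves a polynomial with constant term 128, so the system is type 2.
K_a = lim_{s→0} s^2·L(s) = 200·3 / 128 = 4.6875.
r(t) = 10t^2 gives R(s) = 20/s^3.
e_ss = 20/K_a = 20/4.6875 = 64/15.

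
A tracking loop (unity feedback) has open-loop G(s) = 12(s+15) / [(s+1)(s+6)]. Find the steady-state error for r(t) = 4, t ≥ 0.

4/31

The open loop has no poles at the origin → type 0 system.
K_p = lim_{s→0} G(s) = 12·15 / (1·6) = 30.
e_ss = 4/(1 + K_p) = 4/31.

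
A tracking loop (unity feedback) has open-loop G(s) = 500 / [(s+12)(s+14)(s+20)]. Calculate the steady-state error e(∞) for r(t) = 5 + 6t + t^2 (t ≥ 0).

infinity

No free integrators in G(s): this is a type 0 system. By superposition:
  • 5: e_ss = 5/(1+K_p) with K_p=25/168 → 840/193.
  • 6t: a type-0 system cannot track it, e_ss → ∞.
  • t^2: a type-0 system cannot track it, e_ss → ∞.
The unbounded component dominates.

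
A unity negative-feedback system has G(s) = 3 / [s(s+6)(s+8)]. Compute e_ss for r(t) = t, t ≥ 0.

The open loop has one pole at the origin → type 1 system.
K_v = lim_{s→0} s·G(s) = 3 / (6·8) = 0.0625.
e_ss = 1/K_v = 1/0.0625 = 16.

16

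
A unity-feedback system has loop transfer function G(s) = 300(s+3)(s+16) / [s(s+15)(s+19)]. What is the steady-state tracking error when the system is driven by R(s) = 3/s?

0

G(s) has one factor of s in the denominator, so the system is type 1.
K_p = ∞ for a type-1 system; e_ss to a step is zero.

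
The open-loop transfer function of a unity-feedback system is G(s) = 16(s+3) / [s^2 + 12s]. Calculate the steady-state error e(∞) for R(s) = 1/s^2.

0.25

The denominator has no term below 12s — 1 pole at s=0, type 1.
K_v = lim_{s→0} s·G(s) = 16·3 / 12 = 4.
e_ss = 1/K_v = 1/4 = 0.25.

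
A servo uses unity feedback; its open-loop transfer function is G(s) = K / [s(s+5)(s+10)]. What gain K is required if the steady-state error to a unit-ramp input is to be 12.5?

The open loop has one pole at the origin → type 1 system.
K_v = lim_{s→0} s·G(s) = K / (5·10) = 0.02·K.
e_ss = 1/K_v = 12.5 ⇒ K_v = 0.08 ⇒ K = 0.08/0.02 = 4.

4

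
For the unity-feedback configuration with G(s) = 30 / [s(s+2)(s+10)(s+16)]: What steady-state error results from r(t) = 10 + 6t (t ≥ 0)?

One free integrator in G(s): this is a type 1 system. Taking each input component in turn:
  • 10: tracked with zero error.
  • 6t: e_ss = 6/K_v with K_v=3/32 → 64.
Total e_ss = 64.

64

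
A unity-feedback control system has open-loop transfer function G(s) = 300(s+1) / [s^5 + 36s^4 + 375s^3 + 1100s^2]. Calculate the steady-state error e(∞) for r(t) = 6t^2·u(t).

Factoring s^2 from the denominator leaves a polynomial with constant term 1100, so the system is type 2.
K_a = lim_{s→0} s^2·G(s) = 300·1 / 1100 = 3/11.
r(t) = 6t^2 gives R(s) = 12/s^3.
e_ss = 12/K_a = 12/(3/11) = 44.

44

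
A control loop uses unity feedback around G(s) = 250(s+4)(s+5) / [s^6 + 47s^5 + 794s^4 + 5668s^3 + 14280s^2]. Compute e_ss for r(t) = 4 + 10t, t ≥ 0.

0

Factoring s^2 from the denominator leaves a polynomial with constant term 14280, so the system is type 2. By superposition:
  • 4: tracked with zero error.
  • 10t: tracked with zero error.
Total e_ss = 0.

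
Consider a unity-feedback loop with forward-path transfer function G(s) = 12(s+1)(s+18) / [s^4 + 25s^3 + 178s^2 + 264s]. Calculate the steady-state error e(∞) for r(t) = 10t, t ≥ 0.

The denominator has no term below 264s — 1 pole at s=0, type 1.
K_v = lim_{s→0} s·G(s) = 12·1·18 / 264 = 9/11.
e_ss = 10/K_v = 10/(9/11) = 110/9.

110/9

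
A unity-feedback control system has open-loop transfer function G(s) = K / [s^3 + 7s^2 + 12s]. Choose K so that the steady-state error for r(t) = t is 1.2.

10

The denominator has no term below 12s — 1 pole at s=0, type 1.
K_v = lim_{s→0} s·G(s) = K / 12 = (1/12)·K.
e_ss = 1/K_v = 1.2 ⇒ K_v = 5/6 ⇒ K = (5/6)/(1/12) = 10.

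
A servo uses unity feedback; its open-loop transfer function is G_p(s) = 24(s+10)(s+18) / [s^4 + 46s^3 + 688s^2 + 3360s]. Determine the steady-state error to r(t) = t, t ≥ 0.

7/9

Factoring s from the denominator leaves a polynomial with constant term 3360, so the system is type 1.
K_v = lim_{s→0} s·G_p(s) = 24·10·18 / 3360 = 9/7.
e_ss = 1/K_v = 1/(9/7) = 7/9.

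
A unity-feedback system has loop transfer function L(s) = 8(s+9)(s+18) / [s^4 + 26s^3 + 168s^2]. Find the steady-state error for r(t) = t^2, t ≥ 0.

7/27

Lowest-order denominator term is 168s^2, so the open loop has 2 poles at the origin → type 2 system.
K_a = lim_{s→0} s^2·L(s) = 8·9·18 / 168 = 54/7.
r(t) = t^2 gives R(s) = 2/s^3.
e_ss = 2/K_a = 2/(54/7) = 7/27.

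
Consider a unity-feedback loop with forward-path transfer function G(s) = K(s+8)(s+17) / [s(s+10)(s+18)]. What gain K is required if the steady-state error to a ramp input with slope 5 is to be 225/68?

The open loop has one pole at the origin → type 1 system.
K_v = lim_{s→0} s·G(s) = K·8·17 / (10·18) = (34/45)·K.
e_ss = 5/K_v = 225/68 ⇒ K_v = 68/45 ⇒ K = (68/45)/(34/45) = 2.

2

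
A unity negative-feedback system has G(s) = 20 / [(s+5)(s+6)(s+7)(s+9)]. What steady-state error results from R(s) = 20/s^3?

infinity

System type = 0 (no poles at s=0).
K_a = lim_{s→0} s^2·G(s) = 0; the steady-state error to this parabolic input grows without bound.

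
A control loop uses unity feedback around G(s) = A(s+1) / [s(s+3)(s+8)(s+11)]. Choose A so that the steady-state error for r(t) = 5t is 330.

One free integrator in G(s): this is a type 1 system.
K_v = lim_{s→0} s·G(s) = A·1 / (3·8·11) = (1/264)·A.
e_ss = 5/K_v = 330 ⇒ K_v = 1/66 ⇒ A = (1/66)/(1/264) = 4.

4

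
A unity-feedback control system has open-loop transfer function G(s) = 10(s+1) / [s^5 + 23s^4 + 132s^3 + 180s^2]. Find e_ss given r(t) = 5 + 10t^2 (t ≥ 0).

360

Factoring s^2 from the denominator leaves a polynomial with constant term 180, so the system is type 2. Taking each input component in turn:
  • 5: tracked with zero error.
  • 10t^2: e_ss = 20/K_a with K_a=1/18 → 360.
Total e_ss = 360.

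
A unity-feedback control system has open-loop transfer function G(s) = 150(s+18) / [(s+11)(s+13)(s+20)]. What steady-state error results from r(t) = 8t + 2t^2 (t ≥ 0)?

infinity

System type = 0 (no poles at s=0). Taking each input component in turn:
  • 8t: a type-0 system cannot track it, e_ss → ∞.
  • 2t^2: a type-0 system cannot track it, e_ss → ∞.
The unbounded component dominates.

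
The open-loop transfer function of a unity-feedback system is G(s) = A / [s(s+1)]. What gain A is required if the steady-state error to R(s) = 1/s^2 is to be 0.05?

20

The open loop has one pole at the origin → type 1 system.
K_v = lim_{s→0} s·G(s) = A / (1) = 1·A.
e_ss = 1/K_v = 0.05 ⇒ K_v = 20 ⇒ A = 20/1 = 20.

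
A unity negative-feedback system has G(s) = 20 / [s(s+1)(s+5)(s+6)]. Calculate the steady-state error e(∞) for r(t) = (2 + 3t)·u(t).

System type = 1 (one pole at s=0). By superposition:
  • 2: tracked with zero error.
  • 3t: e_ss = 3/K_v with K_v=2/3 → 4.5.
Total e_ss = 4.5.

4.5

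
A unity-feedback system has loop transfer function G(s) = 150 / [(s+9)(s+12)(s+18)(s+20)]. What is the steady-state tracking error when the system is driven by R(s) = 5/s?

System type = 0 (no poles at s=0).
K_p = lim_{s→0} G(s) = 150 / (9·12·18·20) = 5/1296.
e_ss = 5/(1 + K_p) = 5/(1301/1296) = 6480/1301.

6480/1301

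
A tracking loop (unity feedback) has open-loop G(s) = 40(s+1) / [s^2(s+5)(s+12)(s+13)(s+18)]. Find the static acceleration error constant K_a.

1/351

System type = 2 (two poles at s=0).
K_a = lim_{s→0} s^2·G(s) = 40·1 / (5·12·13·18) = 1/351.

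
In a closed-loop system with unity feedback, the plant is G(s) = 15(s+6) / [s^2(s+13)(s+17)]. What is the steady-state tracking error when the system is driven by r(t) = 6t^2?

442/15

The open loop has two poles at the origin → type 2 system.
K_a = lim_{s→0} s^2·G(s) = 15·6 / (13·17) = 90/221.
r(t) = 6t^2 gives R(s) = 12/s^3.
e_ss = 12/K_a = 12/(90/221) = 442/15.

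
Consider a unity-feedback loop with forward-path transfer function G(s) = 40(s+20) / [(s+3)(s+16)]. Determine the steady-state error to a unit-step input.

3/53

G(s) has no factors of s in the denominator, so the system is type 0.
K_p = lim_{s→0} G(s) = 40·20 / (3·16) = 50/3.
e_ss = 1/(1 + K_p) = 1/(53/3) = 3/53.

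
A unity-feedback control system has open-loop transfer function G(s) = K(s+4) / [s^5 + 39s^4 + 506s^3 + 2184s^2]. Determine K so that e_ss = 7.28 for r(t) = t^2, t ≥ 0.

150

The denominator has no term below 2184s^2 — 2 poles at s=0, type 2.
K_a = lim_{s→0} s^2·G(s) = K·4 / 2184 = (1/546)·K.
e_ss = 2/K_a = 7.28 ⇒ K_a = 25/91 ⇒ K = (25/91)/(1/546) = 150.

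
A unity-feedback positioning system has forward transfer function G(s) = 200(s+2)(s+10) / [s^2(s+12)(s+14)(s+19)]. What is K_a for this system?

The open loop has two poles at the origin → type 2 system.
K_a = lim_{s→0} s^2·G(s) = 200·2·10 / (12·14·19) = 500/399.

500/399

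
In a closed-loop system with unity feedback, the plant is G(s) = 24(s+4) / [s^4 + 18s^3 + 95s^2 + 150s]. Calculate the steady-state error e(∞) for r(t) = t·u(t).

Lowest-order denominator term is 150s, so the open loop has 1 pole at the origin → type 1 system.
K_v = lim_{s→0} s·G(s) = 24·4 / 150 = 0.64.
e_ss = 1/K_v = 1/0.64 = 1.5625.

1.5625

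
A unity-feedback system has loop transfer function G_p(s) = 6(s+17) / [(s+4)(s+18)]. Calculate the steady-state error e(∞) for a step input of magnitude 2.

24/29

System type = 0 (no poles at s=0).
K_p = lim_{s→0} G_p(s) = 6·17 / (4·18) = 17/12.
e_ss = 2/(1 + K_p) = 2/(29/12) = 24/29.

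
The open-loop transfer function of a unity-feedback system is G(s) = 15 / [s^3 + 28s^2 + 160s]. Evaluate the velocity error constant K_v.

3/32

The denominator has no term below 160s — 1 pole at s=0, type 1.
K_v = lim_{s→0} s·G(s) = 15 / 160 = 3/32.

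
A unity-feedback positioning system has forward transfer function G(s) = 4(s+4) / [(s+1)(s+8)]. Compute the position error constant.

2

System type = 0 (no poles at s=0).
K_p = lim_{s→0} G(s) = 4·4 / (1·8) = 2.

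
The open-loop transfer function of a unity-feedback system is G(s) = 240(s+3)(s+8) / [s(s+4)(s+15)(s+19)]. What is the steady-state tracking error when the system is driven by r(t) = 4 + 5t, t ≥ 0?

95/96

System type = 1 (one pole at s=0). Treating each term separately:
  • 4: tracked with zero error.
  • 5t: e_ss = 5/K_v with K_v=96/19 → 95/96.
Total e_ss = 95/96.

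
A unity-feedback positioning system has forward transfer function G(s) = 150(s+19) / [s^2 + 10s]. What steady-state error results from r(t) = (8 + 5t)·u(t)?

The denominator has no term below 10s — 1 pole at s=0, type 1. By superposition:
  • 8: tracked with zero error.
  • 5t: e_ss = 5/K_v with K_v=285 → 1/57.
Total e_ss = 1/57.

1/57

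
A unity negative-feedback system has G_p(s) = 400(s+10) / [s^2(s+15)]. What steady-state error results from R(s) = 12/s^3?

0.045

The open loop has two poles at the origin → type 2 system.
K_a = lim_{s→0} s^2·G_p(s) = 400·10 / (15) = 800/3.
r(t) = 6t^2 gives R(s) = 12/s^3.
e_ss = 12/K_a = 12/(800/3) = 0.045.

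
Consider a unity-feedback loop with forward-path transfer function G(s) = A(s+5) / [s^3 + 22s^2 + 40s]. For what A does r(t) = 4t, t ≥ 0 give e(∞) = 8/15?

The denominator has no term below 40s — 1 pole at s=0, type 1.
K_v = lim_{s→0} s·G(s) = A·5 / 40 = 0.125·A.
e_ss = 4/K_v = 8/15 ⇒ K_v = 7.5 ⇒ A = 7.5/0.125 = 60.

60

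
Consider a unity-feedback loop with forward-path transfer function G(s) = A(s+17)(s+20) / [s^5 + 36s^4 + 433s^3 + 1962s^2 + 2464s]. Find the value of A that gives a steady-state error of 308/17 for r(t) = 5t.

Lowest-order denominator term is 2464s, so the open loop has 1 pole at the origin → type 1 system.
K_v = lim_{s→0} s·G(s) = A·17·20 / 2464 = (85/616)·A.
e_ss = 5/K_v = 308/17 ⇒ K_v = 85/308 ⇒ A = (85/308)/(85/616) = 2.

2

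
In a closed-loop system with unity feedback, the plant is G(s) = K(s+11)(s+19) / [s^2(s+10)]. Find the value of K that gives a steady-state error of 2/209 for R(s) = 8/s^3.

System type = 2 (two poles at s=0).
K_a = lim_{s→0} s^2·G(s) = K·11·19 / (10) = 20.9·K.
e_ss = 8/K_a = 2/209 ⇒ K_a = 836 ⇒ K = 836/20.9 = 40.

40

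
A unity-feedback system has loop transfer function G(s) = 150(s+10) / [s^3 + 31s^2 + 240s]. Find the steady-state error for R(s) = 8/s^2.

Lowest-order denominator term is 240s, so the open loop has 1 pole at the origin → type 1 system.
K_v = lim_{s→0} s·G(s) = 150·10 / 240 = 6.25.
e_ss = 8/K_v = 8/6.25 = 1.28.

1.28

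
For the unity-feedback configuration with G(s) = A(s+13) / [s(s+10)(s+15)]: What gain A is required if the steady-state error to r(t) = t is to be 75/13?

2

System type = 1 (one pole at s=0).
K_v = lim_{s→0} s·G(s) = A·13 / (10·15) = (13/150)·A.
e_ss = 1/K_v = 75/13 ⇒ K_v = 13/75 ⇒ A = (13/75)/(13/150) = 2.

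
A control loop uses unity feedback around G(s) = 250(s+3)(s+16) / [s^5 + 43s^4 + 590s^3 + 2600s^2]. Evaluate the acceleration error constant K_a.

60/13

Lowest-order denominator term is 2600s^2, so the open loop has 2 poles at the origin → type 2 system.
K_a = lim_{s→0} s^2·G(s) = 250·3·16 / 2600 = 60/13.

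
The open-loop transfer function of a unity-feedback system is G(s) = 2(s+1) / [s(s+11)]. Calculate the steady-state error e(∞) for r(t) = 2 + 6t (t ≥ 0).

33

The open loop has one pole at the origin → type 1 system. Treating each term separately:
  • 2: tracked with zero error.
  • 6t: e_ss = 6/K_v with K_v=2/11 → 33.
Total e_ss = 33.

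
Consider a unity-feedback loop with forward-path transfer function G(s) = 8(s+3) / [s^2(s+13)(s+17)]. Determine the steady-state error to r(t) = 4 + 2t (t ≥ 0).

0

G(s) has two factors of s in the denominator, so the system is type 2. Taking each input component in turn:
  • 4: tracked with zero error.
  • 2t: tracked with zero error.
Total e_ss = 0.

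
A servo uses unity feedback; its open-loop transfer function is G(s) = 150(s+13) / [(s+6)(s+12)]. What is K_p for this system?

325/12

No free integrators in G(s): this is a type 0 system.
K_p = lim_{s→0} G(s) = 150·13 / (6·12) = 325/12.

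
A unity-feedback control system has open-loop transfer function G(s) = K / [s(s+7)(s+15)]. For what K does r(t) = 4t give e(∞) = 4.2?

100

System type = 1 (one pole at s=0).
K_v = lim_{s→0} s·G(s) = K / (7·15) = (1/105)·K.
e_ss = 4/K_v = 4.2 ⇒ K_v = 20/21 ⇒ K = (20/21)/(1/105) = 100.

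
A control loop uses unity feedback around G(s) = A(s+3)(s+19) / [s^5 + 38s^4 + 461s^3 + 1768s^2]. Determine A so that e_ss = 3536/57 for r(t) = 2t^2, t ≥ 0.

The denominator has no term below 1768s^2 — 2 poles at s=0, type 2.
K_a = lim_{s→0} s^2·G(s) = A·3·19 / 1768 = (57/1768)·A.
e_ss = 4/K_a = 3536/57 ⇒ K_a = 57/884 ⇒ A = (57/884)/(57/1768) = 2.

2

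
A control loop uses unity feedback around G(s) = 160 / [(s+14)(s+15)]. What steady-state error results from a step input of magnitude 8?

168/37

The open loop has no poles at the origin → type 0 system.
K_p = lim_{s→0} G(s) = 160 / (14·15) = 16/21.
e_ss = 8/(1 + K_p) = 8/(37/21) = 168/37.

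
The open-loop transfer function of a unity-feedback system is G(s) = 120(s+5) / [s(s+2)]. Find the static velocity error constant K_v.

300

G(s) has one factor of s in the denominator, so the system is type 1.
K_v = lim_{s→0} s·G(s) = 120·5 / (2) = 300.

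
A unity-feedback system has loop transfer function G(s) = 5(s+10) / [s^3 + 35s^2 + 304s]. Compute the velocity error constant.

The denominator has no term below 304s — 1 pole at s=0, type 1.
K_v = lim_{s→0} s·G(s) = 5·10 / 304 = 25/152.

25/152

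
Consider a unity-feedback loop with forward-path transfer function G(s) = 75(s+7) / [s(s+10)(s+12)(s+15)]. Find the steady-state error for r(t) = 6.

One free integrator in G(s): this is a type 1 system.
K_p = ∞ for a type-1 system; e_ss to a step is zero.

0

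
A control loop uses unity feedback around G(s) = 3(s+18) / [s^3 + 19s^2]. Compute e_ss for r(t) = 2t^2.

Lowest-order denominator term is 19s^2, so the open loop has 2 poles at the origin → type 2 system.
K_a = lim_{s→0} s^2·G(s) = 3·18 / 19 = 54/19.
r(t) = 2t^2 gives R(s) = 4/s^3.
e_ss = 4/K_a = 4/(54/19) = 38/27.

38/27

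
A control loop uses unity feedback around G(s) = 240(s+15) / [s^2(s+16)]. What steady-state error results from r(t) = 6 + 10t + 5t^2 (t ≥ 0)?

System type = 2 (two poles at s=0). By superposition:
  • 6: tracked with zero error.
  • 10t: tracked with zero error.
  • 5t^2: e_ss = 10/K_a with K_a=225 → 2/45.
Total e_ss = 2/45.

2/45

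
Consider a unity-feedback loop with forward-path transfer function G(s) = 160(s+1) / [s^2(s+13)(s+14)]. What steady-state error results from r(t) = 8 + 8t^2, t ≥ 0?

System type = 2 (two poles at s=0). Treating each term separately:
  • 8: tracked with zero error.
  • 8t^2: e_ss = 16/K_a with K_a=80/91 → 18.2.
Total e_ss = 18.2.

18.2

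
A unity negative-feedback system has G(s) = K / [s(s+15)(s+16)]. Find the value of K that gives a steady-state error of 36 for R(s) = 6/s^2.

System type = 1 (one pole at s=0).
K_v = lim_{s→0} s·G(s) = K / (15·16) = (1/240)·K.
e_ss = 6/K_v = 36 ⇒ K_v = 1/6 ⇒ K = (1/6)/(1/240) = 40.

40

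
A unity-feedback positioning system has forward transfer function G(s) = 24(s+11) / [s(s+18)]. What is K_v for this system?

The open loop has one pole at the origin → type 1 system.
K_v = lim_{s→0} s·G(s) = 24·11 / (18) = 44/3.

44/3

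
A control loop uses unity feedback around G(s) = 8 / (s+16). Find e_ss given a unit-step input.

No free integrators in G(s): this is a type 0 system.
K_p = lim_{s→0} G(s) = 8 / (16) = 0.5.
e_ss = 1/(1 + K_p) = 1/1.5 = 2/3.

2/3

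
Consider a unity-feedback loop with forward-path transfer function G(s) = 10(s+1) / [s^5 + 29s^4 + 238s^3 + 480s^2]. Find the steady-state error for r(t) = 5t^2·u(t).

480

Factoring s^2 from the denominator leaves a polynomial with constant term 480, so the system is type 2.
K_a = lim_{s→0} s^2·G(s) = 10·1 / 480 = 1/48.
r(t) = 5t^2 gives R(s) = 10/s^3.
e_ss = 10/K_a = 10/(1/48) = 480.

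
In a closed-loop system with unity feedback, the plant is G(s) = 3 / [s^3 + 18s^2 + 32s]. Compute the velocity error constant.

Factoring s from the denominator leaves a polynomial with constant term 32, so the system is type 1.
K_v = lim_{s→0} s·G(s) = 3 / 32 = 3/32.

3/32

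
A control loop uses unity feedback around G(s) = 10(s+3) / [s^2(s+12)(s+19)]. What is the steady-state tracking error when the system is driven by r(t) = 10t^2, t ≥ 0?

The open loop has two poles at the origin → type 2 system.
K_a = lim_{s→0} s^2·G(s) = 10·3 / (12·19) = 5/38.
r(t) = 10t^2 gives R(s) = 20/s^3.
e_ss = 20/K_a = 20/(5/38) = 152.

152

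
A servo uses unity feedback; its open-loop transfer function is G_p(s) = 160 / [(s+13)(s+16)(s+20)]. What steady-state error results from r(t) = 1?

26/27

System type = 0 (no poles at s=0).
K_p = lim_{s→0} G_p(s) = 160 / (13·16·20) = 1/26.
e_ss = 1/(1 + K_p) = 1/(27/26) = 26/27.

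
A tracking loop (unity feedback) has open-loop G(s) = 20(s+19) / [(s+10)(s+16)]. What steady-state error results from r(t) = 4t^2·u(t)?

No free integrators in G(s): this is a type 0 system.
For a type-0 system K_a = 0, so e_ss to a parabolic input is unbounded.

infinity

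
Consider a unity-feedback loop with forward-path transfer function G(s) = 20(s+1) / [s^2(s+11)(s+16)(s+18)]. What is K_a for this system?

G(s) has two factors of s in the denominator, so the system is type 2.
K_a = lim_{s→0} s^2·G(s) = 20·1 / (11·16·18) = 5/792.

5/792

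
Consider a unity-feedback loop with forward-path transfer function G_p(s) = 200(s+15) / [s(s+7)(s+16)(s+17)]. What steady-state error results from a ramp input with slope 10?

476/75

The open loop has one pole at the origin → type 1 system.
K_v = lim_{s→0} s·G_p(s) = 200·15 / (7·16·17) = 375/238.
e_ss = 10/K_v = 10/(375/238) = 476/75.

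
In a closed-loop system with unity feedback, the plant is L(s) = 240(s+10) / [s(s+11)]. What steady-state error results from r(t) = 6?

0

L(s) has one factor of s in the denominator, so the system is type 1.
A type-1 system has K_p = ∞, so it tracks a step input with zero steady-state error.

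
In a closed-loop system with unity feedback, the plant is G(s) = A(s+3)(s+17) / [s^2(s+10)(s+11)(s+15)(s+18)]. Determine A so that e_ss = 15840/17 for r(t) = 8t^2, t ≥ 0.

10

Two free integrators in G(s): this is a type 2 system.
K_a = lim_{s→0} s^2·G(s) = A·3·17 / (10·11·15·18) = (17/9900)·A.
e_ss = 16/K_a = 15840/17 ⇒ K_a = 17/990 ⇒ A = (17/990)/(17/9900) = 10.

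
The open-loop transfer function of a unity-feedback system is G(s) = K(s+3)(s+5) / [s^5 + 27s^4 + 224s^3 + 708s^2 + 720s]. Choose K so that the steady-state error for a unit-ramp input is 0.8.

60

The denominator has no term below 720s — 1 pole at s=0, type 1.
K_v = lim_{s→0} s·G(s) = K·3·5 / 720 = (1/48)·K.
e_ss = 1/K_v = 0.8 ⇒ K_v = 1.25 ⇒ K = 1.25/(1/48) = 60.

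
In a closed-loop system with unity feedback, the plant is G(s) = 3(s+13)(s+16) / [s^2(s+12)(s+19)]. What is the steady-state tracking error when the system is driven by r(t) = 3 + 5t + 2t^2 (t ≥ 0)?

19/13

Two free integrators in G(s): this is a type 2 system. Taking each input component in turn:
  • 3: tracked with zero error.
  • 5t: tracked with zero error.
  • 2t^2: e_ss = 4/K_a with K_a=52/19 → 19/13.
Total e_ss = 19/13.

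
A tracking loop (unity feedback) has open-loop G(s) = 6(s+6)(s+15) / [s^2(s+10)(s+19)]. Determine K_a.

54/19

The open loop has two poles at the origin → type 2 system.
K_a = lim_{s→0} s^2·G(s) = 6·6·15 / (10·19) = 54/19.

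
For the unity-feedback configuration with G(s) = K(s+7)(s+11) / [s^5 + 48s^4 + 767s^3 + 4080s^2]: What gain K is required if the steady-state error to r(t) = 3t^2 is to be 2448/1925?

Factoring s^2 from the denominator leaves a polynomial with constant term 4080, so the system is type 2.
K_a = lim_{s→0} s^2·G(s) = K·7·11 / 4080 = (77/4080)·K.
e_ss = 6/K_a = 2448/1925 ⇒ K_a = 1925/408 ⇒ K = (1925/408)/(77/4080) = 250.

250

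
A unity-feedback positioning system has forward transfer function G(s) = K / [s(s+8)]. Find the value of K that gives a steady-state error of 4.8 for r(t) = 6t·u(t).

One free integrator in G(s): this is a type 1 system.
K_v = lim_{s→0} s·G(s) = K / (8) = 0.125·K.
e_ss = 6/K_v = 4.8 ⇒ K_v = 1.25 ⇒ K = 1.25/0.125 = 10.

10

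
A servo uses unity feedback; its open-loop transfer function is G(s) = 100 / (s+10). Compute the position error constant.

System type = 0 (no poles at s=0).
K_p = lim_{s→0} G(s) = 100 / (10) = 10.

10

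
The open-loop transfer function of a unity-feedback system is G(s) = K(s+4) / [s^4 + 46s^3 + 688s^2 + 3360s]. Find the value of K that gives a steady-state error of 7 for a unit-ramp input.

Lowest-order denominator term is 3360s, so the open loop has 1 pole at the origin → type 1 system.
K_v = lim_{s→0} s·G(s) = K·4 / 3360 = (1/840)·K.
e_ss = 1/K_v = 7 ⇒ K_v = 1/7 ⇒ K = (1/7)/(1/840) = 120.

120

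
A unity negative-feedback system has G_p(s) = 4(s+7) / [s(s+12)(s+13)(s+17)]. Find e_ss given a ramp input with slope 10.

6630/7

The open loop has one pole at the origin → type 1 system.
K_v = lim_{s→0} s·G_p(s) = 4·7 / (12·13·17) = 7/663.
e_ss = 10/K_v = 10/(7/663) = 6630/7.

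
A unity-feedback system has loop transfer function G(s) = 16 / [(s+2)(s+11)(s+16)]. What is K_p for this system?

1/22

System type = 0 (no poles at s=0).
K_p = lim_{s→0} G(s) = 16 / (2·11·16) = 1/22.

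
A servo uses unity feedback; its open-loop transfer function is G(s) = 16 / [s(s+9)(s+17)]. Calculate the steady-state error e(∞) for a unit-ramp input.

9.5625

One free integrator in G(s): this is a type 1 system.
K_v = lim_{s→0} s·G(s) = 16 / (9·17) = 16/153.
e_ss = 1/K_v = 1/(16/153) = 9.5625.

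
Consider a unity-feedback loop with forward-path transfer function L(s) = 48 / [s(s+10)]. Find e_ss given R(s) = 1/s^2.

System type = 1 (one pole at s=0).
K_v = lim_{s→0} s·L(s) = 48 / (10) = 4.8.
e_ss = 1/K_v = 1/4.8 = 5/24.

5/24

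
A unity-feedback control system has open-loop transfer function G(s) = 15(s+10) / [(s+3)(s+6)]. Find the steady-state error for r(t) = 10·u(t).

System type = 0 (no poles at s=0).
K_p = lim_{s→0} G(s) = 15·10 / (3·6) = 25/3.
e_ss = 10/(1 + K_p) = 10/(28/3) = 15/14.

15/14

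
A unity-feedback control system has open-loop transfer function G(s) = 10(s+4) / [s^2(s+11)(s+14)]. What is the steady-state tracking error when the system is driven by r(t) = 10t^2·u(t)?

77

G(s) has two factors of s in the denominator, so the system is type 2.
K_a = lim_{s→0} s^2·G(s) = 10·4 / (11·14) = 20/77.
r(t) = 10t^2 gives R(s) = 20/s^3.
e_ss = 20/K_a = 20/(20/77) = 77.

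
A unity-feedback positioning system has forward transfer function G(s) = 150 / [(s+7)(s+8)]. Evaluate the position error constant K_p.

No free integrators in G(s): this is a type 0 system.
K_p = lim_{s→0} G(s) = 150 / (7·8) = 75/28.

75/28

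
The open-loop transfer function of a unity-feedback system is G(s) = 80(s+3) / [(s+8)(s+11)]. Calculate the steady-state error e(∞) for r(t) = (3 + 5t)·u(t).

The open loop has no poles at the origin → type 0 system. By superposition:
  • 3: e_ss = 3/(1+K_p) with K_p=30/11 → 33/41.
  • 5t: a type-0 system cannot track it, e_ss → ∞.
The unbounded component dominates.

infinity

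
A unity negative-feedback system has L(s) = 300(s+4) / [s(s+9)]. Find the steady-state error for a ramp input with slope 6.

0.045

The open loop has one pole at the origin → type 1 system.
K_v = lim_{s→0} s·L(s) = 300·4 / (9) = 400/3.
e_ss = 6/K_v = 6/(400/3) = 0.045.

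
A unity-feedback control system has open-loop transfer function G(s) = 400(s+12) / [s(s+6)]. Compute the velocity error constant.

One free integrator in G(s): this is a type 1 system.
K_v = lim_{s→0} s·G(s) = 400·12 / (6) = 800.

800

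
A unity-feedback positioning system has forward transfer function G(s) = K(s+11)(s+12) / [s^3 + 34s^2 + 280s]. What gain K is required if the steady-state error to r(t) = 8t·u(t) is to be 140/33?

4

Factoring s from the denominator leaves a polynomial with constant term 280, so the system is type 1.
K_v = lim_{s→0} s·G(s) = K·11·12 / 280 = (33/70)·K.
e_ss = 8/K_v = 140/33 ⇒ K_v = 66/35 ⇒ K = (66/35)/(33/70) = 4.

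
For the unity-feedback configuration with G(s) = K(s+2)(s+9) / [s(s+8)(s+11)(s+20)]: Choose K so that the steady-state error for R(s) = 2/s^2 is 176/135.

G(s) has one factor of s in the denominator, so the system is type 1.
K_v = lim_{s→0} s·G(s) = K·2·9 / (8·11·20) = (9/880)·K.
e_ss = 2/K_v = 176/135 ⇒ K_v = 135/88 ⇒ K = (135/88)/(9/880) = 150.

150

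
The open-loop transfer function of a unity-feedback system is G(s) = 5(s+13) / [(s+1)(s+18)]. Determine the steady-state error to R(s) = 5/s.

The open loop has no poles at the origin → type 0 system.
K_p = lim_{s→0} G(s) = 5·13 / (1·18) = 65/18.
e_ss = 5/(1 + K_p) = 5/(83/18) = 90/83.

90/83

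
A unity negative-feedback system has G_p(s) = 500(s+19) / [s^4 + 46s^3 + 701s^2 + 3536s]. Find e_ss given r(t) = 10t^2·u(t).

infinity

Lowest-order denominator term is 3536s, so the open loop has 1 pole at the origin → type 1 system.
For a type-1 system K_a = 0, so e_ss to a parabolic input is unbounded.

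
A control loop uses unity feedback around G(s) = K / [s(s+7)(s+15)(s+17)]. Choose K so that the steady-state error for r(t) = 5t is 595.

G(s) has one factor of s in the denominator, so the system is type 1.
K_v = lim_{s→0} s·G(s) = K / (7·15·17) = (1/1785)·K.
e_ss = 5/K_v = 595 ⇒ K_v = 1/119 ⇒ K = (1/119)/(1/1785) = 15.

15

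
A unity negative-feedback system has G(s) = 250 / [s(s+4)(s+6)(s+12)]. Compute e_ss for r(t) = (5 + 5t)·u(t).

G(s) has one factor of s in the denominator, so the system is type 1. Treating each term separately:
  • 5: tracked with zero error.
  • 5t: e_ss = 5/K_v with K_v=125/144 → 5.76.
Total e_ss = 5.76.

5.76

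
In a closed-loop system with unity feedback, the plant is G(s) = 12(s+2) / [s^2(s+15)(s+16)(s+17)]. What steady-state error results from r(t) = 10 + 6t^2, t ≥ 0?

2040

System type = 2 (two poles at s=0). Treating each term separately:
  • 10: tracked with zero error.
  • 6t^2: e_ss = 12/K_a with K_a=1/170 → 2040.
Total e_ss = 2040.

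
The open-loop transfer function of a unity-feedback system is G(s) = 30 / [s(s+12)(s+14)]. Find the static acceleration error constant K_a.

G(s) has one factor of s in the denominator, so the system is type 1.
K_a = lim_{s→0} s^2·G(s) = 0 (the extra factor of s kills the finite limit).

0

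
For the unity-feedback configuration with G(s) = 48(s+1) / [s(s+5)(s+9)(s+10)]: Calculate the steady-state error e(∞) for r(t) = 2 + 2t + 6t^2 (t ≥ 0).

infinity

System type = 1 (one pole at s=0). Treating each term separately:
  • 2: tracked with zero error.
  • 2t: e_ss = 2/K_v with K_v=8/75 → 18.75.
  • 6t^2: a type-1 system cannot track it, e_ss → ∞.
The unbounded component dominates.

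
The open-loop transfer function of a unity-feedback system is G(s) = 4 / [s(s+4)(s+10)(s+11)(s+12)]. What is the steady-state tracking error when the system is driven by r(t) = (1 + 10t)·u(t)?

13200

System type = 1 (one pole at s=0). By superposition:
  • 1: tracked with zero error.
  • 10t: e_ss = 10/K_v with K_v=1/1320 → 13200.
Total e_ss = 13200.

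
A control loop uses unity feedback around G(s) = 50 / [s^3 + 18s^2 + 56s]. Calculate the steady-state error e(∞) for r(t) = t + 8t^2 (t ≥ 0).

infinity

Factoring s from the denominator leaves a polynomial with constant term 56, so the system is type 1. Treating each term separately:
  • t: e_ss = 1/K_v with K_v=25/28 → 1.12.
  • 8t^2: a type-1 system cannot track it, e_ss → ∞.
The unbounded component dominates.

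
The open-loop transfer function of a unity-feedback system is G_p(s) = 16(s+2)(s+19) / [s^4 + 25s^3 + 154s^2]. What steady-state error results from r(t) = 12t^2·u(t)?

231/38

Lowest-order denominator term is 154s^2, so the open loop has 2 poles at the origin → type 2 system.
K_a = lim_{s→0} s^2·G_p(s) = 16·2·19 / 154 = 304/77.
r(t) = 12t^2 gives R(s) = 24/s^3.
e_ss = 24/K_a = 24/(304/77) = 231/38.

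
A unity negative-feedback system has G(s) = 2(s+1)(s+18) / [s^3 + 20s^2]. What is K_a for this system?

The denominator has no term below 20s^2 — 2 poles at s=0, type 2.
K_a = lim_{s→0} s^2·G(s) = 2·1·18 / 20 = 1.8.

1.8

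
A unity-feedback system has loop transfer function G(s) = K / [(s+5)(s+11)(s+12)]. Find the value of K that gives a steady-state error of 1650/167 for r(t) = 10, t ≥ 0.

8

The open loop has no poles at the origin → type 0 system.
K_p = lim_{s→0} G(s) = K / (5·11·12) = (1/660)·K.
e_ss = 10/(1 + K_p) = 1650/167 ⇒ 1 + (1/660)·K = 167/165 ⇒ K = 8.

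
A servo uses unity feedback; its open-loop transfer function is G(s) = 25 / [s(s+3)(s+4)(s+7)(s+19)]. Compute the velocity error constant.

25/1596

G(s) has one factor of s in the denominator, so the system is type 1.
K_v = lim_{s→0} s·G(s) = 25 / (3·4·7·19) = 25/1596.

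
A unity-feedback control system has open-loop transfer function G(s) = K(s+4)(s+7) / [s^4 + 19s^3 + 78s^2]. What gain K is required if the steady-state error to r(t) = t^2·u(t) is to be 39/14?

Factoring s^2 from the denominator leaves a polynomial with constant term 78, so the system is type 2.
K_a = lim_{s→0} s^2·G(s) = K·4·7 / 78 = (14/39)·K.
e_ss = 2/K_a = 39/14 ⇒ K_a = 28/39 ⇒ K = (28/39)/(14/39) = 2.

2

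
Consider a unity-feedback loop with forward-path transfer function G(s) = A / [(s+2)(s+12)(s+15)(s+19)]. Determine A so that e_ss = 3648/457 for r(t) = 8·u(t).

No free integrators in G(s): this is a type 0 system.
K_p = lim_{s→0} G(s) = A / (2·12·15·19) = (1/6840)·A.
e_ss = 8/(1 + K_p) = 3648/457 ⇒ 1 + (1/6840)·A = 457/456 ⇒ A = 15.

15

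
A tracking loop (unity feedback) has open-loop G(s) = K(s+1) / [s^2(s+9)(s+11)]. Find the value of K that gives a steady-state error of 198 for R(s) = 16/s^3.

8

The open loop has two poles at the origin → type 2 system.
K_a = lim_{s→0} s^2·G(s) = K·1 / (9·11) = (1/99)·K.
e_ss = 16/K_a = 198 ⇒ K_a = 8/99 ⇒ K = (8/99)/(1/99) = 8.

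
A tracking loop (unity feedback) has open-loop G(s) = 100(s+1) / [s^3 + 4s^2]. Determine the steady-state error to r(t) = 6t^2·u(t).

0.48

Factoring s^2 from the denominator leaves a polynomial with constant term 4, so the system is type 2.
K_a = lim_{s→0} s^2·G(s) = 100·1 / 4 = 25.
r(t) = 6t^2 gives R(s) = 12/s^3.
e_ss = 12/K_a = 12/25 = 0.48.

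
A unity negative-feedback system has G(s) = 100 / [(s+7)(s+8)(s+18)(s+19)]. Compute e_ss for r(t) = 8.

The open loop has no poles at the origin → type 0 system.
K_p = lim_{s→0} G(s) = 100 / (7·8·18·19) = 25/4788.
e_ss = 8/(1 + K_p) = 8/(4813/4788) = 38304/4813.

38304/4813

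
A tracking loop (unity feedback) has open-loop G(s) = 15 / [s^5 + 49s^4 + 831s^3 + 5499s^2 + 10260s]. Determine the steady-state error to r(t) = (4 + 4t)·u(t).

Lowest-order denominator term is 10260s, so the open loop has 1 pole at the origin → type 1 system. By superposition:
  • 4: tracked with zero error.
  • 4t: e_ss = 4/K_v with K_v=1/684 → 2736.
Total e_ss = 2736.

2736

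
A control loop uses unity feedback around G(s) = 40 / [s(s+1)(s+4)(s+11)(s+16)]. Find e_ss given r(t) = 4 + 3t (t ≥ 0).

System type = 1 (one pole at s=0). Taking each input component in turn:
  • 4: tracked with zero error.
  • 3t: e_ss = 3/K_v with K_v=5/88 → 52.8.
Total e_ss = 52.8.

52.8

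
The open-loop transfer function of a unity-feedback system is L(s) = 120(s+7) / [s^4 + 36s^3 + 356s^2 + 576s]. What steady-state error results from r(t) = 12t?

The denominator has no term below 576s — 1 pole at s=0, type 1.
K_v = lim_{s→0} s·L(s) = 120·7 / 576 = 35/24.
e_ss = 12/K_v = 12/(35/24) = 288/35.

288/35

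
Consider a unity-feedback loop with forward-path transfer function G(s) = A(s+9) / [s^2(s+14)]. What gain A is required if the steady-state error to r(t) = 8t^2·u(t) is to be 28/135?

120

Two free integrators in G(s): this is a type 2 system.
K_a = lim_{s→0} s^2·G(s) = A·9 / (14) = (9/14)·A.
e_ss = 16/K_a = 28/135 ⇒ K_a = 540/7 ⇒ A = (540/7)/(9/14) = 120.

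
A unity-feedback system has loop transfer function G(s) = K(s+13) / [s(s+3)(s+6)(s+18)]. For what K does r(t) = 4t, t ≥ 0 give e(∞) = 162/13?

One free integrator in G(s): this is a type 1 system.
K_v = lim_{s→0} s·G(s) = K·13 / (3·6·18) = (13/324)·K.
e_ss = 4/K_v = 162/13 ⇒ K_v = 26/81 ⇒ K = (26/81)/(13/324) = 8.

8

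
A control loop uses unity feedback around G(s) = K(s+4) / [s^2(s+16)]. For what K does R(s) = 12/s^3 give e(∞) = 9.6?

5

Two free integrators in G(s): this is a type 2 system.
K_a = lim_{s→0} s^2·G(s) = K·4 / (16) = 0.25·K.
e_ss = 12/K_a = 9.6 ⇒ K_a = 1.25 ⇒ K = 1.25/0.25 = 5.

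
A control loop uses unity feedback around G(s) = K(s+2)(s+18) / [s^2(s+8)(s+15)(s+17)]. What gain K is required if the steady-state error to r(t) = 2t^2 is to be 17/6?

80

G(s) has two factors of s in the denominator, so the system is type 2.
K_a = lim_{s→0} s^2·G(s) = K·2·18 / (8·15·17) = (3/170)·K.
e_ss = 4/K_a = 17/6 ⇒ K_a = 24/17 ⇒ K = (24/17)/(3/170) = 80.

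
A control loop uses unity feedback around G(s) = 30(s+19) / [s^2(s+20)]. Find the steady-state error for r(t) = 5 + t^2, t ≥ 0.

4/57

The open loop has two poles at the origin → type 2 system. Treating each term separately:
  • 5: tracked with zero error.
  • t^2: e_ss = 2/K_a with K_a=28.5 → 4/57.
Total e_ss = 4/57.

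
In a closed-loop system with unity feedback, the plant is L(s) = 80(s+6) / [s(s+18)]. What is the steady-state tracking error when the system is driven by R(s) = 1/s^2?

0.0375

One free integrator in L(s): this is a type 1 system.
K_v = lim_{s→0} s·L(s) = 80·6 / (18) = 80/3.
e_ss = 1/K_v = 1/(80/3) = 0.0375.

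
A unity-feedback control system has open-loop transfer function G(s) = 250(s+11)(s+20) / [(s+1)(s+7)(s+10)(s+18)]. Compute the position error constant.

2750/63

No free integrators in G(s): this is a type 0 system.
K_p = lim_{s→0} G(s) = 250·11·20 / (1·7·10·18) = 2750/63.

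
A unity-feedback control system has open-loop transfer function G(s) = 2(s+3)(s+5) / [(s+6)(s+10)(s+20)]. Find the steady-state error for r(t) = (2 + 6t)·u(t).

infinity

G(s) has no factors of s in the denominator, so the system is type 0. Treating each term separately:
  • 2: e_ss = 2/(1+K_p) with K_p=0.025 → 80/41.
  • 6t: a type-0 system cannot track it, e_ss → ∞.
The unbounded component dominates.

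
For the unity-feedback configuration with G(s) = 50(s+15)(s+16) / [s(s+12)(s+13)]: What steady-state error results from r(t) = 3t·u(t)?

0.039

G(s) has one factor of s in the denominator, so the system is type 1.
K_v = lim_{s→0} s·G(s) = 50·15·16 / (12·13) = 1000/13.
e_ss = 3/K_v = 3/(1000/13) = 0.039.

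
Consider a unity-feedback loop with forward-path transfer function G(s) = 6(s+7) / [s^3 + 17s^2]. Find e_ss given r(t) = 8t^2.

Lowest-order denominator term is 17s^2, so the open loop has 2 poles at the origin → type 2 system.
K_a = lim_{s→0} s^2·G(s) = 6·7 / 17 = 42/17.
r(t) = 8t^2 gives R(s) = 16/s^3.
e_ss = 16/K_a = 16/(42/17) = 136/21.

136/21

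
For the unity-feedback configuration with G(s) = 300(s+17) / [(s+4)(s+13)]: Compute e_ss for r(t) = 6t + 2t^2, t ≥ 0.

System type = 0 (no poles at s=0). By superposition:
  • 6t: a type-0 system cannot track it, e_ss → ∞.
  • 2t^2: a type-0 system cannot track it, e_ss → ∞.
The unbounded component dominates.

infinity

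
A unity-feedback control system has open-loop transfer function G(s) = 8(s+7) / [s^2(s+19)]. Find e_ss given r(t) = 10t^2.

95/14

The open loop has two poles at the origin → type 2 system.
K_a = lim_{s→0} s^2·G(s) = 8·7 / (19) = 56/19.
r(t) = 10t^2 gives R(s) = 20/s^3.
e_ss = 20/K_a = 20/(56/19) = 95/14.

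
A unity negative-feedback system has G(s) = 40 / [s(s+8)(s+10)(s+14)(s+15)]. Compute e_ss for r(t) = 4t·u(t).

G(s) has one factor of s in the denominator, so the system is type 1.
K_v = lim_{s→0} s·G(s) = 40 / (8·10·14·15) = 1/420.
e_ss = 4/K_v = 4/(1/420) = 1680.

1680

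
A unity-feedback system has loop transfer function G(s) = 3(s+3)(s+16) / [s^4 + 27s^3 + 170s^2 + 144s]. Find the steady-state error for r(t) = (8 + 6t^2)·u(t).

infinity

Lowest-order denominator term is 144s, so the open loop has 1 pole at the origin → type 1 system. Taking each input component in turn:
  • 8: tracked with zero error.
  • 6t^2: a type-1 system cannot track it, e_ss → ∞.
The unbounded component dominates.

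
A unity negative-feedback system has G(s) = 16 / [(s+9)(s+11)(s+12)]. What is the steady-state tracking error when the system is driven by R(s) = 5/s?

1485/301

The open loop has no poles at the origin → type 0 system.
K_p = lim_{s→0} G(s) = 16 / (9·11·12) = 4/297.
e_ss = 5/(1 + K_p) = 5/(301/297) = 1485/301.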